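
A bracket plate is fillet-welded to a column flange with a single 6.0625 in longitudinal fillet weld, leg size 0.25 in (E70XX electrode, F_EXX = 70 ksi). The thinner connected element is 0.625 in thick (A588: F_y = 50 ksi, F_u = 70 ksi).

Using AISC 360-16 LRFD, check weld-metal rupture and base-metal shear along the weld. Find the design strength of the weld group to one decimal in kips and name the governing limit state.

33.8 kips (weld metal governs)

Weld metal: throat = 0.707×0.25 = 0.17675 in, L = 6.0625 in. φR_n = 0.75 × 0.6 × 70 × 0.17675 × 6.0625 = 33.8 kips.
Base metal shear (0.625 in plate): yield φR_n = 1.0×0.6×50×0.625×6.0625 = 113.7 kips; rupture φR_n = 0.75×0.6×70×0.625×6.0625 = 119.4 kips; take 113.7 kips (yield).
Governing: min(33.8, 113.7) = 33.8 kips → weld metal.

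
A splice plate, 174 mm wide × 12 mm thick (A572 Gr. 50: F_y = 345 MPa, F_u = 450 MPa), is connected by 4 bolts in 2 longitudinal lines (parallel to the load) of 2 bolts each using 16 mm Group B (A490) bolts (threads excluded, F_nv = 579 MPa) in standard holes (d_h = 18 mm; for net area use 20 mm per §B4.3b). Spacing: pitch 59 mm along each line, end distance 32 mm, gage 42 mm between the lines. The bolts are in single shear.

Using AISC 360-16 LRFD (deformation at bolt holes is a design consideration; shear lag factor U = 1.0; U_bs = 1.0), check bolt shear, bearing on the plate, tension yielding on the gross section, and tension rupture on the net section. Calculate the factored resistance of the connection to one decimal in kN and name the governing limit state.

349.2 kN (bolt shear governs)

Bolt shear: A_b = π(16)²/4 = 201.06 mm². φR_n = 0.75 × 579 × 201.06 × 4 × 1 = 349.2 kN.
Bearing (12 mm plate, F_u = 450 MPa): end bolts L_c = 32 − 18/2 = 23, R_n = min(1.2×23×12×450, 2.4×16×12×450) = 149.04 kN/bolt; interior L_c = 59 − 18 = 41, R_n = 207.36 kN/bolt. φR_n = 0.75 × (2×149.04 + 2×207.36) = 534.6 kN.
Tension yield (gross): A_g = 174×12 = 2088 mm². φR_n = 0.90 × 345 × 2088 = 648.3 kN.
Tension rupture (net): A_n = (174 − 2×20)×12 = 1608 mm² (U = 1.0, A_e = A_n). φR_n = 0.75 × 450 × 1608 = 542.7 kN.
Governing: min(349.2, 534.6, 648.3, 542.7) = 349.2 kN → bolt shear.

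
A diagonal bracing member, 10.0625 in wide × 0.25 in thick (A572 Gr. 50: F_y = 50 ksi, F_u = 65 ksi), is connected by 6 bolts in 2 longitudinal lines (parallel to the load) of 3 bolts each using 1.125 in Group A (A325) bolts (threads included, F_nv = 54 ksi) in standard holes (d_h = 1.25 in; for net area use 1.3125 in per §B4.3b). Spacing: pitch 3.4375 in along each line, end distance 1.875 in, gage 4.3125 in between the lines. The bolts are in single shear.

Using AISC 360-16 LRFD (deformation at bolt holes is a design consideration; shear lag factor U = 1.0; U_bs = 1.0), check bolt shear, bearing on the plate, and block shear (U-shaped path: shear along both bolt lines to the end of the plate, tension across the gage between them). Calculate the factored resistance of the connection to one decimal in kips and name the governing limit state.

116.5 kips (block shear governs)

Bolt shear: A_b = π(1.125)²/4 = 0.99402 in². φR_n = 0.75 × 54 × 0.99402 × 6 × 1 = 241.5 kips.
Bearing (0.25 in plate, F_u = 65 ksi): end bolts L_c = 1.875 − 1.25/2 = 1.25, R_n = min(1.2×1.25×0.25×65, 2.4×1.125×0.25×65) = 24.375 kips/bolt; interior L_c = 3.4375 − 1.25 = 2.1875, R_n = 42.656 kips/bolt. φR_n = 0.75 × (2×24.375 + 4×42.656) = 164.5 kips.
Block shear: shear path 2×[1.875+2×3.4375] = 2×8.75 in, A_gv = 4.375, A_nv = 2×(8.75 − 2.5×1.3125)×0.25 = 2.7344 in²; tension across gage: (4.3125 − 1×1.3125)×0.25 = 0.75 in². R_n = min(0.6×65×2.7344, 0.6×50×4.375) + 1.0×65×0.75 = min(106.64, 131.25) + 48.75 = 155.39 kips. φR_n = 0.75 × 155.39 = 116.5 kips.
Governing: min(241.5, 164.5, 116.5) = 116.5 kips → block shear.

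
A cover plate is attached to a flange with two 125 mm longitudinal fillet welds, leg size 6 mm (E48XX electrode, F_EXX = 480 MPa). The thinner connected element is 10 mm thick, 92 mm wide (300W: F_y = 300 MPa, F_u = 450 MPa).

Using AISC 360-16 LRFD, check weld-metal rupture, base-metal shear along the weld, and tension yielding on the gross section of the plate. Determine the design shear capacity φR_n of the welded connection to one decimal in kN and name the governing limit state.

229.1 kN (weld metal governs)

Weld metal: throat = 0.707×6 = 4.242 mm, L = 2×125 = 250 mm. φR_n = 0.75 × 0.6 × 480 × 4.242 × 250 = 229.1 kN.
Base metal shear (10 mm plate): yield φR_n = 1.0×0.6×300×10×250 = 450.0 kN; rupture φR_n = 0.75×0.6×450×10×250 = 506.3 kN; take 450.0 kN (yield).
Tension yield (gross): A_g = 92×10 = 920 mm². φR_n = 0.90 × 300 × 920 = 248.4 kN.
Governing: min(229.1, 450.0, 248.4) = 229.1 kN → weld metal.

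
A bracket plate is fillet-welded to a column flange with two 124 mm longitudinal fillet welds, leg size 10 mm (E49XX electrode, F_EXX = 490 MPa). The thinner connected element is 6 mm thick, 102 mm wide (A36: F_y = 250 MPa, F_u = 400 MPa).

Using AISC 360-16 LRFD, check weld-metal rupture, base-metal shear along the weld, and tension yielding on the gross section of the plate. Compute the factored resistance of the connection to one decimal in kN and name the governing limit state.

Weld metal: throat = 0.707×10 = 7.07 mm, L = 2×124 = 248 mm. φR_n = 0.75 × 0.6 × 490 × 7.07 × 248 = 386.6 kN.
Base metal shear (6 mm plate): yield φR_n = 1.0×0.6×250×6×248 = 223.2 kN; rupture φR_n = 0.75×0.6×400×6×248 = 267.8 kN; take 223.2 kN (yield).
Tension yield (gross): A_g = 102×6 = 612 mm². φR_n = 0.90 × 250 × 612 = 137.7 kN.
Governing: min(386.6, 223.2, 137.7) = 137.7 kN → gross-section yield.

137.7 kN (gross-section yield governs)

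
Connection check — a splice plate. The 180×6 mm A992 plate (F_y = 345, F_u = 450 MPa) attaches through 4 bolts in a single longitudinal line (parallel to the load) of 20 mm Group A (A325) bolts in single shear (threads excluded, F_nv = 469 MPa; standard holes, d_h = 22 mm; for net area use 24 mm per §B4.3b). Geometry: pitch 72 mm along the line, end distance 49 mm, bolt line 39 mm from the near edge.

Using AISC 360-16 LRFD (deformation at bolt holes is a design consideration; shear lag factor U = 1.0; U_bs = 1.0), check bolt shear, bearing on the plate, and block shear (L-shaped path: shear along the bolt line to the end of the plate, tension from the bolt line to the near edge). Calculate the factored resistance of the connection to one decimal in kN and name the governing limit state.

Bolt shear: A_b = π(20)²/4 = 314.16 mm². φR_n = 0.75 × 469 × 314.16 × 4 × 1 = 442.0 kN.
Bearing (6 mm plate, F_u = 450 MPa): end bolts L_c = 49 − 22/2 = 38, R_n = min(1.2×38×6×450, 2.4×20×6×450) = 123.12 kN/bolt; interior L_c = 72 − 22 = 50, R_n = 129.6 kN/bolt. φR_n = 0.75 × (1×123.12 + 3×129.6) = 383.9 kN.
Block shear: shear path 1×[49+3×72] = 1×265 mm, A_gv = 1590, A_nv = 1×(265 − 3.5×24)×6 = 1086 mm²; tension to near edge: (39 − 0.5×24)×6 = 162 mm². R_n = min(0.6×450×1086, 0.6×345×1590) + 1.0×450×162 = min(293.22, 329.13) + 72.9 = 366.12 kN. φR_n = 0.75 × 366.12 = 274.6 kN.
Governing: min(442.0, 383.9, 274.6) = 274.6 kN → block shear.

274.6 kN (block shear governs)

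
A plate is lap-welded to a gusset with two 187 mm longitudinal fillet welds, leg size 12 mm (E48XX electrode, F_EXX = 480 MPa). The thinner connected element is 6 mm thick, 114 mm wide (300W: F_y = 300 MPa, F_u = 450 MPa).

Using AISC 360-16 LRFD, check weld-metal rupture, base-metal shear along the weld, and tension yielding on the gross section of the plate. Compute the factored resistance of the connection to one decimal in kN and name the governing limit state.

Weld metal: throat = 0.707×12 = 8.484 mm, L = 2×187 = 374 mm. φR_n = 0.75 × 0.6 × 480 × 8.484 × 374 = 685.4 kN.
Base metal shear (6 mm plate): yield φR_n = 1.0×0.6×300×6×374 = 403.9 kN; rupture φR_n = 0.75×0.6×450×6×374 = 454.4 kN; take 403.9 kN (yield).
Tension yield (gross): A_g = 114×6 = 684 mm². φR_n = 0.90 × 300 × 684 = 184.7 kN.
Governing: min(685.4, 403.9, 184.7) = 184.7 kN → gross-section yield.

184.7 kN (gross-section yield governs)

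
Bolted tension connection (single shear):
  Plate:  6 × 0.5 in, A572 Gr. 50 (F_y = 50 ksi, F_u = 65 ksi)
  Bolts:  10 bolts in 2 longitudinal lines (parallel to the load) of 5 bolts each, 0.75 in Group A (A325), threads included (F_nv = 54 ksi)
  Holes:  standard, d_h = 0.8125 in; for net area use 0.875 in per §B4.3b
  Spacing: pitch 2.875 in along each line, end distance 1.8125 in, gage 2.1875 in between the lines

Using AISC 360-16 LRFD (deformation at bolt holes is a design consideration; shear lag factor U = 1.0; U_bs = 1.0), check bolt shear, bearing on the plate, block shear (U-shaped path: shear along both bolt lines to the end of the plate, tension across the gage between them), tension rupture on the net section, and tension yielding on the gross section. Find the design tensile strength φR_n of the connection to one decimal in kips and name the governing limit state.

103.6 kips (net-section rupture governs)

Bolt shear: A_b = π(0.75)²/4 = 0.44179 in². φR_n = 0.75 × 54 × 0.44179 × 10 × 1 = 178.9 kips.
Bearing (0.5 in plate, F_u = 65 ksi): end bolts L_c = 1.8125 − 0.8125/2 = 1.40625, R_n = min(1.2×1.40625×0.5×65, 2.4×0.75×0.5×65) = 54.844 kips/bolt; interior L_c = 2.875 − 0.8125 = 2.0625, R_n = 58.5 kips/bolt. φR_n = 0.75 × (2×54.844 + 8×58.5) = 433.3 kips.
Block shear: shear path 2×[1.8125+4×2.875] = 2×13.3125 in, A_gv = 13.313, A_nv = 2×(13.3125 − 4.5×0.875)×0.5 = 9.375 in²; tension across gage: (2.1875 − 1×0.875)×0.5 = 0.65625 in². R_n = min(0.6×65×9.375, 0.6×50×13.313) + 1.0×65×0.65625 = min(365.63, 399.39) + 42.656 = 408.29 kips. φR_n = 0.75 × 408.29 = 306.2 kips.
Tension rupture (net): A_n = (6 − 2×0.875)×0.5 = 2.125 in² (U = 1.0, A_e = A_n). φR_n = 0.75 × 65 × 2.125 = 103.6 kips.
Tension yield (gross): A_g = 6×0.5 = 3 in². φR_n = 0.90 × 50 × 3 = 135.0 kips.
Governing: min(178.9, 433.3, 306.2, 103.6, 135.0) = 103.6 kips → net-section rupture.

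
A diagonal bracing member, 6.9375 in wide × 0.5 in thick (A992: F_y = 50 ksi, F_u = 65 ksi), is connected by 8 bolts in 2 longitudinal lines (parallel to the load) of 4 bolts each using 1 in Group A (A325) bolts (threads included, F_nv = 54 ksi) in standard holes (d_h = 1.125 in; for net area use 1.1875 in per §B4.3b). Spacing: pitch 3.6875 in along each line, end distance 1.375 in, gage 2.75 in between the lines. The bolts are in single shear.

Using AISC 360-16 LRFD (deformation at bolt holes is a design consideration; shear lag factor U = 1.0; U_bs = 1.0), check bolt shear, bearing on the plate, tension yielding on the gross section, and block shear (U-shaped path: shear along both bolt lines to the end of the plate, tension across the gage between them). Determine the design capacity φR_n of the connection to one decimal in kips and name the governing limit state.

Bolt shear: A_b = π(1)²/4 = 0.7854 in². φR_n = 0.75 × 54 × 0.7854 × 8 × 1 = 254.5 kips.
Bearing (0.5 in plate, F_u = 65 ksi): end bolts L_c = 1.375 − 1.125/2 = 0.8125, R_n = min(1.2×0.8125×0.5×65, 2.4×1×0.5×65) = 31.688 kips/bolt; interior L_c = 3.6875 − 1.125 = 2.5625, R_n = 78 kips/bolt. φR_n = 0.75 × (2×31.688 + 6×78) = 398.5 kips.
Tension yield (gross): A_g = 6.9375×0.5 = 3.4688 in². φR_n = 0.90 × 50 × 3.4688 = 156.1 kips.
Block shear: shear path 2×[1.375+3×3.6875] = 2×12.4375 in, A_gv = 12.438, A_nv = 2×(12.4375 − 3.5×1.1875)×0.5 = 8.2813 in²; tension across gage: (2.75 − 1×1.1875)×0.5 = 0.78125 in². R_n = min(0.6×65×8.2813, 0.6×50×12.438) + 1.0×65×0.78125 = min(322.97, 373.14) + 50.781 = 373.75 kips. φR_n = 0.75 × 373.75 = 280.3 kips.
Governing: min(254.5, 398.5, 156.1, 280.3) = 156.1 kips → gross-section yield.

156.1 kips (gross-section yield governs)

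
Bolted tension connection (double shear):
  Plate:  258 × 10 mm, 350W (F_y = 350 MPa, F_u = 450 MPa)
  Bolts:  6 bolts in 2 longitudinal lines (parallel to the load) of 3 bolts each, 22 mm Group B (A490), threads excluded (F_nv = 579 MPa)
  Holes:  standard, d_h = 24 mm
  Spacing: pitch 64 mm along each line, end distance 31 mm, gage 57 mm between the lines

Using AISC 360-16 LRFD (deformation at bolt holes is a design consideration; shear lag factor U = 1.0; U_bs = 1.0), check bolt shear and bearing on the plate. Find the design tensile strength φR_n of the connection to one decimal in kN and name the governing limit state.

Bolt shear: A_b = π(22)²/4 = 380.13 mm². φR_n = 0.75 × 579 × 380.13 × 6 × 2 = 1980.9 kN.
Bearing (10 mm plate, F_u = 450 MPa): end bolts L_c = 31 − 24/2 = 19, R_n = min(1.2×19×10×450, 2.4×22×10×450) = 102.6 kN/bolt; interior L_c = 64 − 24 = 40, R_n = 216 kN/bolt. φR_n = 0.75 × (2×102.6 + 4×216) = 801.9 kN.
Governing: min(1980.9, 801.9) = 801.9 kN → bearing.

801.9 kN (bearing governs)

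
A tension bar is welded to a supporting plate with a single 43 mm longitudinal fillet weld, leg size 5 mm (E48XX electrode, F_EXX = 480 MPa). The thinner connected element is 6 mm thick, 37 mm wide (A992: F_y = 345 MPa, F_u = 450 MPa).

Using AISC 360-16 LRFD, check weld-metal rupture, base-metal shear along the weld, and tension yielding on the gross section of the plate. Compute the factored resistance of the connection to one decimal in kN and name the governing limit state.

Weld metal: throat = 0.707×5 = 3.535 mm, L = 43 mm. φR_n = 0.75 × 0.6 × 480 × 3.535 × 43 = 32.8 kN.
Base metal shear (6 mm plate): yield φR_n = 1.0×0.6×345×6×43 = 53.4 kN; rupture φR_n = 0.75×0.6×450×6×43 = 52.2 kN; take 52.2 kN (rupture).
Tension yield (gross): A_g = 37×6 = 222 mm². φR_n = 0.90 × 345 × 222 = 68.9 kN.
Governing: min(32.8, 52.2, 68.9) = 32.8 kN → weld metal.

32.8 kN (weld metal governs)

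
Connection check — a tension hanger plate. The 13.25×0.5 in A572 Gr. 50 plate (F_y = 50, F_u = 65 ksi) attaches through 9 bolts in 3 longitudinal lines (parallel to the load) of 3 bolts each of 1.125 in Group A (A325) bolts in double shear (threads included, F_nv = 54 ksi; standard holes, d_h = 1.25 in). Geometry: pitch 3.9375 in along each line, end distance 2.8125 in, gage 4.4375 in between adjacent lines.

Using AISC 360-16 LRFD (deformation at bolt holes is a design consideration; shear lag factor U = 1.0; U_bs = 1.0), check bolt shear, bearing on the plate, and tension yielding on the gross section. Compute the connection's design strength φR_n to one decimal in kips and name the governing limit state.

298.1 kips (gross-section yield governs)

Bolt shear: A_b = π(1.125)²/4 = 0.99402 in². φR_n = 0.75 × 54 × 0.99402 × 9 × 2 = 724.6 kips.
Bearing (0.5 in plate, F_u = 65 ksi): end bolts L_c = 2.8125 − 1.25/2 = 2.1875, R_n = min(1.2×2.1875×0.5×65, 2.4×1.125×0.5×65) = 85.313 kips/bolt; interior L_c = 3.9375 − 1.25 = 2.6875, R_n = 87.75 kips/bolt. φR_n = 0.75 × (3×85.313 + 6×87.75) = 586.8 kips.
Tension yield (gross): A_g = 13.25×0.5 = 6.625 in². φR_n = 0.90 × 50 × 6.625 = 298.1 kips.
Governing: min(724.6, 586.8, 298.1) = 298.1 kips → gross-section yield.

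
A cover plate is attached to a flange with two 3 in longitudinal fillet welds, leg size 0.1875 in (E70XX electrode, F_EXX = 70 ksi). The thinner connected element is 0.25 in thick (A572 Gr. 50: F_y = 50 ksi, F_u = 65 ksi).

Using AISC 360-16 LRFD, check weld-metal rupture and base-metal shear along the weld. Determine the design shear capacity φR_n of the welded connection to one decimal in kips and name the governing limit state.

25.1 kips (weld metal governs)

Weld metal: throat = 0.707×0.1875 = 0.13256 in, L = 2×3 = 6 in. φR_n = 0.75 × 0.6 × 70 × 0.13256 × 6 = 25.1 kips.
Base metal shear (0.25 in plate): yield φR_n = 1.0×0.6×50×0.25×6 = 45.0 kips; rupture φR_n = 0.75×0.6×65×0.25×6 = 43.9 kips; take 43.9 kips (rupture).
Governing: min(25.1, 43.9) = 25.1 kips → weld metal.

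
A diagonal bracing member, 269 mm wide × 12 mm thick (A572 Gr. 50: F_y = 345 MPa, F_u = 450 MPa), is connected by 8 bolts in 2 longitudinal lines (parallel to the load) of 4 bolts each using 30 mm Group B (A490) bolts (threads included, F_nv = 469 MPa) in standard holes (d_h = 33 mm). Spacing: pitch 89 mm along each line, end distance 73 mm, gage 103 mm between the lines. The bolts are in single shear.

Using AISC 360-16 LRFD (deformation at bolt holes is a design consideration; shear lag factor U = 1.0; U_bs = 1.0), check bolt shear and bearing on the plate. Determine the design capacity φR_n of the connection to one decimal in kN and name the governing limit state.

1989.1 kN (bolt shear governs)

Bolt shear: A_b = π(30)²/4 = 706.86 mm². φR_n = 0.75 × 469 × 706.86 × 8 × 1 = 1989.1 kN.
Bearing (12 mm plate, F_u = 450 MPa): end bolts L_c = 73 − 33/2 = 56.5, R_n = min(1.2×56.5×12×450, 2.4×30×12×450) = 366.12 kN/bolt; interior L_c = 89 − 33 = 56, R_n = 362.88 kN/bolt. φR_n = 0.75 × (2×366.12 + 6×362.88) = 2182.1 kN.
Governing: min(1989.1, 2182.1) = 1989.1 kN → bolt shear.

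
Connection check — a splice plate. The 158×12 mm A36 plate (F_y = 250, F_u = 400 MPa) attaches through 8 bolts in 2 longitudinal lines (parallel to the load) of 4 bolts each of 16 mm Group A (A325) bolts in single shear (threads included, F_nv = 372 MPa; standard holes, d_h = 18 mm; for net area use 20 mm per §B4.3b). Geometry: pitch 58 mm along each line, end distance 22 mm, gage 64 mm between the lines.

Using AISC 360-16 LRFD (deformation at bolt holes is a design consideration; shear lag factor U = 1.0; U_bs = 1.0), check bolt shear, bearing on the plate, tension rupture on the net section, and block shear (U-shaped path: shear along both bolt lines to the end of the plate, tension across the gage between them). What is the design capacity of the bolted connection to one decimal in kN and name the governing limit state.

424.8 kN (net-section rupture governs)

Bolt shear: A_b = π(16)²/4 = 201.06 mm². φR_n = 0.75 × 372 × 201.06 × 8 × 1 = 448.8 kN.
Bearing (12 mm plate, F_u = 400 MPa): end bolts L_c = 22 − 18/2 = 13, R_n = min(1.2×13×12×400, 2.4×16×12×400) = 74.88 kN/bolt; interior L_c = 58 − 18 = 40, R_n = 184.32 kN/bolt. φR_n = 0.75 × (2×74.88 + 6×184.32) = 941.8 kN.
Tension rupture (net): A_n = (158 − 2×20)×12 = 1416 mm² (U = 1.0, A_e = A_n). φR_n = 0.75 × 400 × 1416 = 424.8 kN.
Block shear: shear path 2×[22+3×58] = 2×196 mm, A_gv = 4704, A_nv = 2×(196 − 3.5×20)×12 = 3024 mm²; tension across gage: (64 − 1×20)×12 = 528 mm². R_n = min(0.6×400×3024, 0.6×250×4704) + 1.0×400×528 = min(725.76, 705.6) + 211.2 = 916.8 kN. φR_n = 0.75 × 916.8 = 687.6 kN.
Governing: min(448.8, 941.8, 424.8, 687.6) = 424.8 kN → net-section rupture.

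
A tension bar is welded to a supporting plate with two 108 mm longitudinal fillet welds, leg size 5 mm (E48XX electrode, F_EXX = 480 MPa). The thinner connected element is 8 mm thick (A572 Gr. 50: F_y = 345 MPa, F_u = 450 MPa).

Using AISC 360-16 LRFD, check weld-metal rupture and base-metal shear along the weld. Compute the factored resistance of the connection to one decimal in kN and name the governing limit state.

Weld metal: throat = 0.707×5 = 3.535 mm, L = 2×108 = 216 mm. φR_n = 0.75 × 0.6 × 480 × 3.535 × 216 = 164.9 kN.
Base metal shear (8 mm plate): yield φR_n = 1.0×0.6×345×8×216 = 357.7 kN; rupture φR_n = 0.75×0.6×450×8×216 = 349.9 kN; take 349.9 kN (rupture).
Governing: min(164.9, 349.9) = 164.9 kN → weld metal.

164.9 kN (weld metal governs)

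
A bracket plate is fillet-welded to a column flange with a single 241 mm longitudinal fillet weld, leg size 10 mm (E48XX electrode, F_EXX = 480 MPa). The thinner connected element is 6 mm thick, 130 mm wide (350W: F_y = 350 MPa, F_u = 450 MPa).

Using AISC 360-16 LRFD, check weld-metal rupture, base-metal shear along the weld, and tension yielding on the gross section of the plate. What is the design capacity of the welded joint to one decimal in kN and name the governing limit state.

Weld metal: throat = 0.707×10 = 7.07 mm, L = 241 mm. φR_n = 0.75 × 0.6 × 480 × 7.07 × 241 = 368.0 kN.
Base metal shear (6 mm plate): yield φR_n = 1.0×0.6×350×6×241 = 303.7 kN; rupture φR_n = 0.75×0.6×450×6×241 = 292.8 kN; take 292.8 kN (rupture).
Tension yield (gross): A_g = 130×6 = 780 mm². φR_n = 0.90 × 350 × 780 = 245.7 kN.
Governing: min(368.0, 292.8, 245.7) = 245.7 kN → gross-section yield.

245.7 kN (gross-section yield governs)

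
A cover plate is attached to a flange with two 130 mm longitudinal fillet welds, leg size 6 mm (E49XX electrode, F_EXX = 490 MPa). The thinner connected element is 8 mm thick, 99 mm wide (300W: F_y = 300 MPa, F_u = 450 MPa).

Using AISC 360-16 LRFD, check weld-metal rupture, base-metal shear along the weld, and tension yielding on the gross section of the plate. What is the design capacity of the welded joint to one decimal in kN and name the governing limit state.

213.8 kN (gross-section yield governs)

Weld metal: throat = 0.707×6 = 4.242 mm, L = 2×130 = 260 mm. φR_n = 0.75 × 0.6 × 490 × 4.242 × 260 = 243.2 kN.
Base metal shear (8 mm plate): yield φR_n = 1.0×0.6×300×8×260 = 374.4 kN; rupture φR_n = 0.75×0.6×450×8×260 = 421.2 kN; take 374.4 kN (yield).
Tension yield (gross): A_g = 99×8 = 792 mm². φR_n = 0.90 × 300 × 792 = 213.8 kN.
Governing: min(243.2, 374.4, 213.8) = 213.8 kN → gross-section yield.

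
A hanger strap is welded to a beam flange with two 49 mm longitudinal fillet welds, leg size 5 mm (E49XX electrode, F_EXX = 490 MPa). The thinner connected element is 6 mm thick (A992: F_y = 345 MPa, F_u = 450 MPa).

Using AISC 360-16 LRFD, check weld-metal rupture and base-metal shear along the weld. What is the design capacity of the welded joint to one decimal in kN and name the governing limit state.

76.4 kN (weld metal governs)

Weld metal: throat = 0.707×5 = 3.535 mm, L = 2×49 = 98 mm. φR_n = 0.75 × 0.6 × 490 × 3.535 × 98 = 76.4 kN.
Base metal shear (6 mm plate): yield φR_n = 1.0×0.6×345×6×98 = 121.7 kN; rupture φR_n = 0.75×0.6×450×6×98 = 119.1 kN; take 119.1 kN (rupture).
Governing: min(76.4, 119.1) = 76.4 kN → weld metal.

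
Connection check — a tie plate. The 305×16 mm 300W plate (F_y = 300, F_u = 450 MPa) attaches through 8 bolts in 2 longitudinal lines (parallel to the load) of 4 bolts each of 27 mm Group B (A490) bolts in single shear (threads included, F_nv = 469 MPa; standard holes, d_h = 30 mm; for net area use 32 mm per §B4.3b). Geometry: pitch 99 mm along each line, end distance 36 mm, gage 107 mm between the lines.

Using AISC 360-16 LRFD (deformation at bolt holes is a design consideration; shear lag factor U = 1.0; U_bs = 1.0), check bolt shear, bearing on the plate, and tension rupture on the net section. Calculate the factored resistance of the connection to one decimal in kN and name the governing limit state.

1301.4 kN (net-section rupture governs)

Bolt shear: A_b = π(27)²/4 = 572.56 mm². φR_n = 0.75 × 469 × 572.56 × 8 × 1 = 1611.2 kN.
Bearing (16 mm plate, F_u = 450 MPa): end bolts L_c = 36 − 30/2 = 21, R_n = min(1.2×21×16×450, 2.4×27×16×450) = 181.44 kN/bolt; interior L_c = 99 − 30 = 69, R_n = 466.56 kN/bolt. φR_n = 0.75 × (2×181.44 + 6×466.56) = 2371.7 kN.
Tension rupture (net): A_n = (305 − 2×32)×16 = 3856 mm² (U = 1.0, A_e = A_n). φR_n = 0.75 × 450 × 3856 = 1301.4 kN.
Governing: min(1611.2, 2371.7, 1301.4) = 1301.4 kN → net-section rupture.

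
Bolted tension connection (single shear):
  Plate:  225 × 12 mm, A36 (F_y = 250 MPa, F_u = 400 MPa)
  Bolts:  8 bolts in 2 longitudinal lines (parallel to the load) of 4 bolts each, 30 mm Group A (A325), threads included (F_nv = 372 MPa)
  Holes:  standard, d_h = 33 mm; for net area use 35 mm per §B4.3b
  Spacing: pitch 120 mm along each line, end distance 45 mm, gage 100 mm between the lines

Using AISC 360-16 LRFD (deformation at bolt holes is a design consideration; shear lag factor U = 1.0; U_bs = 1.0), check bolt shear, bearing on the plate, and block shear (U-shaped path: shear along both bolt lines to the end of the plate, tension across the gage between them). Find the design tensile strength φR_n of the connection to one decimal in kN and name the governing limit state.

Bolt shear: A_b = π(30)²/4 = 706.86 mm². φR_n = 0.75 × 372 × 706.86 × 8 × 1 = 1577.7 kN.
Bearing (12 mm plate, F_u = 400 MPa): end bolts L_c = 45 − 33/2 = 28.5, R_n = min(1.2×28.5×12×400, 2.4×30×12×400) = 164.16 kN/bolt; interior L_c = 120 − 33 = 87, R_n = 345.6 kN/bolt. φR_n = 0.75 × (2×164.16 + 6×345.6) = 1801.4 kN.
Block shear: shear path 2×[45+3×120] = 2×405 mm, A_gv = 9720, A_nv = 2×(405 − 3.5×35)×12 = 6780 mm²; tension across gage: (100 − 1×35)×12 = 780 mm². R_n = min(0.6×400×6780, 0.6×250×9720) + 1.0×400×780 = min(1627.2, 1458) + 312 = 1770 kN. φR_n = 0.75 × 1770 = 1327.5 kN.
Governing: min(1577.7, 1801.4, 1327.5) = 1327.5 kN → block shear.

1327.5 kN (block shear governs)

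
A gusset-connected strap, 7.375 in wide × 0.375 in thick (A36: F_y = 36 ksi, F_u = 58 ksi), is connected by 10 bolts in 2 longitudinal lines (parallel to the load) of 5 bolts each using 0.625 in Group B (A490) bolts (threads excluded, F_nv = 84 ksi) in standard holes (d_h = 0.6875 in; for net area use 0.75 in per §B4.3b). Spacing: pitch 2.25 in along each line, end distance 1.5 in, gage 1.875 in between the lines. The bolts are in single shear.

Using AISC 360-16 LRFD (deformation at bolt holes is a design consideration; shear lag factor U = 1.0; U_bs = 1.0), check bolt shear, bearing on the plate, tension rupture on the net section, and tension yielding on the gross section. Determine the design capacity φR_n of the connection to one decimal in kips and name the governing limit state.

89.6 kips (gross-section yield governs)

Bolt shear: A_b = π(0.625)²/4 = 0.3068 in². φR_n = 0.75 × 84 × 0.3068 × 10 × 1 = 193.3 kips.
Bearing (0.375 in plate, F_u = 58 ksi): end bolts L_c = 1.5 − 0.6875/2 = 1.15625, R_n = min(1.2×1.15625×0.375×58, 2.4×0.625×0.375×58) = 30.178 kips/bolt; interior L_c = 2.25 − 0.6875 = 1.5625, R_n = 32.625 kips/bolt. φR_n = 0.75 × (2×30.178 + 8×32.625) = 241.0 kips.
Tension rupture (net): A_n = (7.375 − 2×0.75)×0.375 = 2.2031 in² (U = 1.0, A_e = A_n). φR_n = 0.75 × 58 × 2.2031 = 95.8 kips.
Tension yield (gross): A_g = 7.375×0.375 = 2.7656 in². φR_n = 0.90 × 36 × 2.7656 = 89.6 kips.
Governing: min(193.3, 241.0, 95.8, 89.6) = 89.6 kips → gross-section yield.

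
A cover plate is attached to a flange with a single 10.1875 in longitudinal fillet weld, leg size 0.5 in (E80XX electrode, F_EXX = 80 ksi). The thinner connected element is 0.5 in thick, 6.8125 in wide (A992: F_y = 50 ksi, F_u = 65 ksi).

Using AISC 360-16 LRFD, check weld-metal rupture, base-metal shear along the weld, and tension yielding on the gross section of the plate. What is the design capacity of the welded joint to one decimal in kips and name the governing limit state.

Weld metal: throat = 0.707×0.5 = 0.3535 in, L = 10.1875 in. φR_n = 0.75 × 0.6 × 80 × 0.3535 × 10.1875 = 129.6 kips.
Base metal shear (0.5 in plate): yield φR_n = 1.0×0.6×50×0.5×10.1875 = 152.8 kips; rupture φR_n = 0.75×0.6×65×0.5×10.1875 = 149.0 kips; take 149.0 kips (rupture).
Tension yield (gross): A_g = 6.8125×0.5 = 3.4063 in². φR_n = 0.90 × 50 × 3.4063 = 153.3 kips.
Governing: min(129.6, 149.0, 153.3) = 129.6 kips → weld metal.

129.6 kips (weld metal governs)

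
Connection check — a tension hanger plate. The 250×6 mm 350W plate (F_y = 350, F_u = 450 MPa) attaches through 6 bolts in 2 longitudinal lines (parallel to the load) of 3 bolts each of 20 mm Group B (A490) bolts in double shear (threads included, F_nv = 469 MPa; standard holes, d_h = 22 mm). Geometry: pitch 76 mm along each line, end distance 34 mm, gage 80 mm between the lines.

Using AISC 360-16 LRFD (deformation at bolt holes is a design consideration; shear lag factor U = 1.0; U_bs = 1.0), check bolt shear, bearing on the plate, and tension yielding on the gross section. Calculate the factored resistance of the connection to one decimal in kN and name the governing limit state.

Bolt shear: A_b = π(20)²/4 = 314.16 mm². φR_n = 0.75 × 469 × 314.16 × 6 × 2 = 1326.1 kN.
Bearing (6 mm plate, F_u = 450 MPa): end bolts L_c = 34 − 22/2 = 23, R_n = min(1.2×23×6×450, 2.4×20×6×450) = 74.52 kN/bolt; interior L_c = 76 − 22 = 54, R_n = 129.6 kN/bolt. φR_n = 0.75 × (2×74.52 + 4×129.6) = 500.6 kN.
Tension yield (gross): A_g = 250×6 = 1500 mm². φR_n = 0.90 × 350 × 1500 = 472.5 kN.
Governing: min(1326.1, 500.6, 472.5) = 472.5 kN → gross-section yield.

472.5 kN (gross-section yield governs)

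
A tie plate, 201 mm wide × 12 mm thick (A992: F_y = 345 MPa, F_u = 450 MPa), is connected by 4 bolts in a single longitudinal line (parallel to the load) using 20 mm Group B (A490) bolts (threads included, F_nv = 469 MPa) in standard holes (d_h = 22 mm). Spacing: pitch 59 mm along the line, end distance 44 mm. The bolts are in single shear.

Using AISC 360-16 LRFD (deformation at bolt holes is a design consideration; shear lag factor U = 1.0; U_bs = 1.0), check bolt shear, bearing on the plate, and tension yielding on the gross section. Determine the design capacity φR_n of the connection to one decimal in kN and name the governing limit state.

Bolt shear: A_b = π(20)²/4 = 314.16 mm². φR_n = 0.75 × 469 × 314.16 × 4 × 1 = 442.0 kN.
Bearing (12 mm plate, F_u = 450 MPa): end bolts L_c = 44 − 22/2 = 33, R_n = min(1.2×33×12×450, 2.4×20×12×450) = 213.84 kN/bolt; interior L_c = 59 − 22 = 37, R_n = 239.76 kN/bolt. φR_n = 0.75 × (1×213.84 + 3×239.76) = 699.8 kN.
Tension yield (gross): A_g = 201×12 = 2412 mm². φR_n = 0.90 × 345 × 2412 = 748.9 kN.
Governing: min(442.0, 699.8, 748.9) = 442.0 kN → bolt shear.

442.0 kN (bolt shear governs)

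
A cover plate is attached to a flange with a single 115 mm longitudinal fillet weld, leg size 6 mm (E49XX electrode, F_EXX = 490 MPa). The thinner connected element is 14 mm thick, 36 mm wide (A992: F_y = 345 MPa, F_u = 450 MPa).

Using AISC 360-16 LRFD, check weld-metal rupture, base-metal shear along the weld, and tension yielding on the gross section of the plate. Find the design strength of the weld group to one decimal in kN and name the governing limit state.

Weld metal: throat = 0.707×6 = 4.242 mm, L = 115 mm. φR_n = 0.75 × 0.6 × 490 × 4.242 × 115 = 107.6 kN.
Base metal shear (14 mm plate): yield φR_n = 1.0×0.6×345×14×115 = 333.3 kN; rupture φR_n = 0.75×0.6×450×14×115 = 326.0 kN; take 326.0 kN (rupture).
Tension yield (gross): A_g = 36×14 = 504 mm². φR_n = 0.90 × 345 × 504 = 156.5 kN.
Governing: min(107.6, 326.0, 156.5) = 107.6 kN → weld metal.

107.6 kN (weld metal governs)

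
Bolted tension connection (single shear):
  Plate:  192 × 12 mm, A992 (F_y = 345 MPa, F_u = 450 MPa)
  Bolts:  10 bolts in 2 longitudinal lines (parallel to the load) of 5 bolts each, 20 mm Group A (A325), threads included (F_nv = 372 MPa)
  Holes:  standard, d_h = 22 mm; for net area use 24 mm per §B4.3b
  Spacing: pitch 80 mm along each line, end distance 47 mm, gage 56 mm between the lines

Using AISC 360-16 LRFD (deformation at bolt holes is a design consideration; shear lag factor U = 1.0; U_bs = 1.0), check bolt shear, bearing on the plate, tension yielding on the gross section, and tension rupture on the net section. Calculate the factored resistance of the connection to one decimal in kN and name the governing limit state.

583.2 kN (net-section rupture governs)

Bolt shear: A_b = π(20)²/4 = 314.16 mm². φR_n = 0.75 × 372 × 314.16 × 10 × 1 = 876.5 kN.
Bearing (12 mm plate, F_u = 450 MPa): end bolts L_c = 47 − 22/2 = 36, R_n = min(1.2×36×12×450, 2.4×20×12×450) = 233.28 kN/bolt; interior L_c = 80 − 22 = 58, R_n = 259.2 kN/bolt. φR_n = 0.75 × (2×233.28 + 8×259.2) = 1905.1 kN.
Tension yield (gross): A_g = 192×12 = 2304 mm². φR_n = 0.90 × 345 × 2304 = 715.4 kN.
Tension rupture (net): A_n = (192 − 2×24)×12 = 1728 mm² (U = 1.0, A_e = A_n). φR_n = 0.75 × 450 × 1728 = 583.2 kN.
Governing: min(876.5, 1905.1, 715.4, 583.2) = 583.2 kN → net-section rupture.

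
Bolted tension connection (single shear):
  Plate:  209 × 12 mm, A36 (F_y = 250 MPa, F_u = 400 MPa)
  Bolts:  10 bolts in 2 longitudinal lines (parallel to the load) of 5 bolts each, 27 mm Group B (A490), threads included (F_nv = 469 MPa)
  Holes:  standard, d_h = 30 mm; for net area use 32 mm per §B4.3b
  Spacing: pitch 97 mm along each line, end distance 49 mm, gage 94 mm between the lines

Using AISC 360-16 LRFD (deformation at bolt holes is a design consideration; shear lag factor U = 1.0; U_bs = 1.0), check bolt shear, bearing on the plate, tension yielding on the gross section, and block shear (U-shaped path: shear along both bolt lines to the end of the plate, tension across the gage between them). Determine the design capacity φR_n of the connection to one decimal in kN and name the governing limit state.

564.3 kN (gross-section yield governs)

Bolt shear: A_b = π(27)²/4 = 572.56 mm². φR_n = 0.75 × 469 × 572.56 × 10 × 1 = 2014.0 kN.
Bearing (12 mm plate, F_u = 400 MPa): end bolts L_c = 49 − 30/2 = 34, R_n = min(1.2×34×12×400, 2.4×27×12×400) = 195.84 kN/bolt; interior L_c = 97 − 30 = 67, R_n = 311.04 kN/bolt. φR_n = 0.75 × (2×195.84 + 8×311.04) = 2160.0 kN.
Tension yield (gross): A_g = 209×12 = 2508 mm². φR_n = 0.90 × 250 × 2508 = 564.3 kN.
Block shear: shear path 2×[49+4×97] = 2×437 mm, A_gv = 10488, A_nv = 2×(437 − 4.5×32)×12 = 7032 mm²; tension across gage: (94 − 1×32)×12 = 744 mm². R_n = min(0.6×400×7032, 0.6×250×10488) + 1.0×400×744 = min(1687.7, 1573.2) + 297.6 = 1870.8 kN. φR_n = 0.75 × 1870.8 = 1403.1 kN.
Governing: min(2014.0, 2160.0, 564.3, 1403.1) = 564.3 kN → gross-section yield.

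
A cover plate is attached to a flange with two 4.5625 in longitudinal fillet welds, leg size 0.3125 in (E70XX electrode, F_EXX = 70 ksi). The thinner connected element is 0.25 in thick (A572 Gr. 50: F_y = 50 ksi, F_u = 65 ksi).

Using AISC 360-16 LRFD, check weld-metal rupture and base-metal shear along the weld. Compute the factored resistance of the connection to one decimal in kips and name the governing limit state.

63.5 kips (weld metal governs)

Weld metal: throat = 0.707×0.3125 = 0.22094 in, L = 2×4.5625 = 9.125 in. φR_n = 0.75 × 0.6 × 70 × 0.22094 × 9.125 = 63.5 kips.
Base metal shear (0.25 in plate): yield φR_n = 1.0×0.6×50×0.25×9.125 = 68.4 kips; rupture φR_n = 0.75×0.6×65×0.25×9.125 = 66.7 kips; take 66.7 kips (rupture).
Governing: min(63.5, 66.7) = 63.5 kips → weld metal.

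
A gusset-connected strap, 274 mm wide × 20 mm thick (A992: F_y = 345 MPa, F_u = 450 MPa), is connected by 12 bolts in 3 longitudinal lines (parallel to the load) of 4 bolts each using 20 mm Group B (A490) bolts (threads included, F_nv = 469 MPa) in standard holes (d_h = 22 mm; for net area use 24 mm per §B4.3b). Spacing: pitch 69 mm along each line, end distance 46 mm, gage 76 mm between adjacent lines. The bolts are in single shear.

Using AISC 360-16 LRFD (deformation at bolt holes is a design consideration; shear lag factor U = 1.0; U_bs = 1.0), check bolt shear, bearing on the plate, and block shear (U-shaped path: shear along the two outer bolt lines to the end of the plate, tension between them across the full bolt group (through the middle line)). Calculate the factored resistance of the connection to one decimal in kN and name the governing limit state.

Bolt shear: A_b = π(20)²/4 = 314.16 mm². φR_n = 0.75 × 469 × 314.16 × 12 × 1 = 1326.1 kN.
Bearing (20 mm plate, F_u = 450 MPa): end bolts L_c = 46 − 22/2 = 35, R_n = min(1.2×35×20×450, 2.4×20×20×450) = 378 kN/bolt; interior L_c = 69 − 22 = 47, R_n = 432 kN/bolt. φR_n = 0.75 × (3×378 + 9×432) = 3766.5 kN.
Block shear: shear path 2×[46+3×69] = 2×253 mm, A_gv = 10120, A_nv = 2×(253 − 3.5×24)×20 = 6760 mm²; tension across gage: (152 − 2×24)×20 = 2080 mm². R_n = min(0.6×450×6760, 0.6×345×10120) + 1.0×450×2080 = min(1825.2, 2094.8) + 936 = 2761.2 kN. φR_n = 0.75 × 2761.2 = 2070.9 kN.
Governing: min(1326.1, 3766.5, 2070.9) = 1326.1 kN → bolt shear.

1326.1 kN (bolt shear governs)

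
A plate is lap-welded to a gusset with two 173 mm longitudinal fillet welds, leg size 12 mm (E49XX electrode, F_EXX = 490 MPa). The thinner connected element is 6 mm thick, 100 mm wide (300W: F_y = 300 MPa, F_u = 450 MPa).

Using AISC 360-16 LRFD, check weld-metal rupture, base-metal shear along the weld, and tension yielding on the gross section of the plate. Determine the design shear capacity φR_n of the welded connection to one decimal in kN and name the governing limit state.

162.0 kN (gross-section yield governs)

Weld metal: throat = 0.707×12 = 8.484 mm, L = 2×173 = 346 mm. φR_n = 0.75 × 0.6 × 490 × 8.484 × 346 = 647.3 kN.
Base metal shear (6 mm plate): yield φR_n = 1.0×0.6×300×6×346 = 373.7 kN; rupture φR_n = 0.75×0.6×450×6×346 = 420.4 kN; take 373.7 kN (yield).
Tension yield (gross): A_g = 100×6 = 600 mm². φR_n = 0.90 × 300 × 600 = 162.0 kN.
Governing: min(647.3, 373.7, 162.0) = 162.0 kN → gross-section yield.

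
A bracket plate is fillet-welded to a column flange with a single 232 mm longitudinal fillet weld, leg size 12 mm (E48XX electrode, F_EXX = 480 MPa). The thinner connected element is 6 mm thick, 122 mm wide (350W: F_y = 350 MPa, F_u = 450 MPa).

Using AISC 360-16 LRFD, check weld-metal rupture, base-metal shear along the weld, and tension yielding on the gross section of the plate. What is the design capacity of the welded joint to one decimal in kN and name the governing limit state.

Weld metal: throat = 0.707×12 = 8.484 mm, L = 232 mm. φR_n = 0.75 × 0.6 × 480 × 8.484 × 232 = 425.2 kN.
Base metal shear (6 mm plate): yield φR_n = 1.0×0.6×350×6×232 = 292.3 kN; rupture φR_n = 0.75×0.6×450×6×232 = 281.9 kN; take 281.9 kN (rupture).
Tension yield (gross): A_g = 122×6 = 732 mm². φR_n = 0.90 × 350 × 732 = 230.6 kN.
Governing: min(425.2, 281.9, 230.6) = 230.6 kN → gross-section yield.

230.6 kN (gross-section yield governs)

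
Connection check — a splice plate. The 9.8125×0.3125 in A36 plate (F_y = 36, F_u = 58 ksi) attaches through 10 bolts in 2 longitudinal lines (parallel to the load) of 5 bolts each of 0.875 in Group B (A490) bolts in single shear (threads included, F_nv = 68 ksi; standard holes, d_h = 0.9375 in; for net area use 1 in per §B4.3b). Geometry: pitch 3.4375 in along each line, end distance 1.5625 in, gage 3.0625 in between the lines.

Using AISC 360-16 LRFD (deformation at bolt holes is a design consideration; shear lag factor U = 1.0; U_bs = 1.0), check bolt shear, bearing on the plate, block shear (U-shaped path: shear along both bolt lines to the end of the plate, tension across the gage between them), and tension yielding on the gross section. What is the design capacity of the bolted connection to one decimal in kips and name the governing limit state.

99.4 kips (gross-section yield governs)

Bolt shear: A_b = π(0.875)²/4 = 0.60132 in². φR_n = 0.75 × 68 × 0.60132 × 10 × 1 = 306.7 kips.
Bearing (0.3125 in plate, F_u = 58 ksi): end bolts L_c = 1.5625 − 0.9375/2 = 1.09375, R_n = min(1.2×1.09375×0.3125×58, 2.4×0.875×0.3125×58) = 23.789 kips/bolt; interior L_c = 3.4375 − 0.9375 = 2.5, R_n = 38.063 kips/bolt. φR_n = 0.75 × (2×23.789 + 8×38.063) = 264.1 kips.
Block shear: shear path 2×[1.5625+4×3.4375] = 2×15.3125 in, A_gv = 9.5703, A_nv = 2×(15.3125 − 4.5×1)×0.3125 = 6.7578 in²; tension across gage: (3.0625 − 1×1)×0.3125 = 0.64453 in². R_n = min(0.6×58×6.7578, 0.6×36×9.5703) + 1.0×58×0.64453 = min(235.17, 206.72) + 37.383 = 244.1 kips. φR_n = 0.75 × 244.1 = 183.1 kips.
Tension yield (gross): A_g = 9.8125×0.3125 = 3.0664 in². φR_n = 0.90 × 36 × 3.0664 = 99.4 kips.
Governing: min(306.7, 264.1, 183.1, 99.4) = 99.4 kips → gross-section yield.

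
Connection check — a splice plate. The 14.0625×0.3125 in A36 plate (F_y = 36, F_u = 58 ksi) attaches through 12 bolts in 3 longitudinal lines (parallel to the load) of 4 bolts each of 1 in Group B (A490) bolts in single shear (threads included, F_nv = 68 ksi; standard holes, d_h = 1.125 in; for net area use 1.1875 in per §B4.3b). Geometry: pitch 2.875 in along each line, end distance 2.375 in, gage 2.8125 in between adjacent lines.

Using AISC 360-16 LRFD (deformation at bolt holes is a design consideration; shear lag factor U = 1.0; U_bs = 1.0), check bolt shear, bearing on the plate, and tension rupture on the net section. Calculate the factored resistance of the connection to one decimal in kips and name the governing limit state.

142.7 kips (net-section rupture governs)

Bolt shear: A_b = π(1)²/4 = 0.7854 in². φR_n = 0.75 × 68 × 0.7854 × 12 × 1 = 480.7 kips.
Bearing (0.3125 in plate, F_u = 58 ksi): end bolts L_c = 2.375 − 1.125/2 = 1.8125, R_n = min(1.2×1.8125×0.3125×58, 2.4×1×0.3125×58) = 39.422 kips/bolt; interior L_c = 2.875 − 1.125 = 1.75, R_n = 38.063 kips/bolt. φR_n = 0.75 × (3×39.422 + 9×38.063) = 345.6 kips.
Tension rupture (net): A_n = (14.0625 − 3×1.1875)×0.3125 = 3.2813 in² (U = 1.0, A_e = A_n). φR_n = 0.75 × 58 × 3.2813 = 142.7 kips.
Governing: min(480.7, 345.6, 142.7) = 142.7 kips → net-section rupture.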